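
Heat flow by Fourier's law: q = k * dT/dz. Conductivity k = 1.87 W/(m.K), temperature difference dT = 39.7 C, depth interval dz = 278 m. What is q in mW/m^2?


q = k * dT / dz * 1000
= 1.87 * 39.7 / 278 * 1000
= 0.267047 * 1000
= 267.0468 mW/m^2

267.0468


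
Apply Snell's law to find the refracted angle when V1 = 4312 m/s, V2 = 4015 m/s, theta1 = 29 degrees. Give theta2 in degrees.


sin(theta1) = sin(29 deg) = 0.48481
sin(theta2) = V2/V1 * sin(theta1) = 4015/4312 * 0.48481 = 0.451417
theta2 = arcsin(0.451417) = 26.8346 degrees

26.8346


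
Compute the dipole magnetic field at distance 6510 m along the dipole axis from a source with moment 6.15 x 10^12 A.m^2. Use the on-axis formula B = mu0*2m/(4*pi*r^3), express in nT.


m = 6.15 x 10^12 = 6150000000000 A.m^2
2m = 12300000000000 A.m^2
r^3 = 6510^3 = 275894451000
B = (4pi*10^-7) * 12300000000000 / (4*pi * 275894451000) * 1e9
= 15456635.855662 / 3466991921711.16 * 1e9
= 4458.2267 nT

4458.2267


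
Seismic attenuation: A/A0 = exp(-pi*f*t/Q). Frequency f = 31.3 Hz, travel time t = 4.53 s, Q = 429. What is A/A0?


pi*f*t/Q = pi*31.3*4.53/429 = 1.038329
A/A0 = exp(-1.038329) = 0.354046

0.354046


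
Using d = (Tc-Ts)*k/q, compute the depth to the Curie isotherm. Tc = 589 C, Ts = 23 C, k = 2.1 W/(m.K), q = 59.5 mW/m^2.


T_Curie - T_surf = 589 - 23 = 566 C
Convert q to W/m^2: 59.5 mW/m^2 = 0.0595 W/m^2
d = 566 * 2.1 / 0.0595 = 19976.47 m

19976.47


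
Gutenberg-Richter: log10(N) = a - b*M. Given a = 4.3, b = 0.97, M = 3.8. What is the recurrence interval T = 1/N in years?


log10(N) = 4.3 - 0.97*3.8 = 0.614
N = 10^0.614 = 4.111497
T = 1/N = 1/4.111497 = 0.2432 years

0.2432


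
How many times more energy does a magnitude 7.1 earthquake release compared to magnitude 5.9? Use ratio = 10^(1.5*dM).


M2 - M1 = 7.1 - 5.9 = 1.2
1.5 * 1.2 = 1.8
ratio = 10^1.8 = 63.1

63.1


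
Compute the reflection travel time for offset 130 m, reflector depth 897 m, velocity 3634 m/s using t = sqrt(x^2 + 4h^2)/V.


x^2 + 4h^2 = 130^2 + 4*897^2 = 16900 + 3218436 = 3235336
sqrt(3235336) = 1798.704
t = 1798.704 / 3634 = 0.495 s

0.495


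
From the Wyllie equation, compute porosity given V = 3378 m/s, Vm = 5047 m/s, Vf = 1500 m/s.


1/V - 1/Vm = 1/3378 - 1/5047 = 9.79e-05
1/Vf - 1/Vm = 1/1500 - 1/5047 = 0.00046853
phi = 9.79e-05 / 0.00046853 = 0.2089

0.2089


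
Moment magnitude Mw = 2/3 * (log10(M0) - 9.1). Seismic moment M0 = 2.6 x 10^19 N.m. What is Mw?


log10(M0) = log10(2.6 x 10^19) = 19.415
Mw = 2/3 * (19.415 - 9.1)
= 2/3 * 10.315
= 6.88

6.88


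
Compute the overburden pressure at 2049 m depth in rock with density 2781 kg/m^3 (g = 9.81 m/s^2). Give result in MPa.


P = rho * g * z / 1e6
= 2781 * 9.81 * 2049 / 1e6
= 55900018.89 / 1e6
= 55.9 MPa

55.9


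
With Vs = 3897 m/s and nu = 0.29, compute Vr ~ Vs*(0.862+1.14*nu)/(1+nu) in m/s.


Numerator factor = 0.862 + 1.14*0.29 = 1.1926
Denominator = 1 + 0.29 = 1.29
Vr = 3897 * 1.1926 / 1.29 = 3602.76 m/s

3602.76


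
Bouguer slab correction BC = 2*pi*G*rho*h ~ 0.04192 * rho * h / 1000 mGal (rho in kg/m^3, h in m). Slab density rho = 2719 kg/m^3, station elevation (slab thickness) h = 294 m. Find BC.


BC = 0.04192 * rho * h / 1000
= 0.04192 * 2719 * 294 / 1000
= 33.5103 mGal

33.5103


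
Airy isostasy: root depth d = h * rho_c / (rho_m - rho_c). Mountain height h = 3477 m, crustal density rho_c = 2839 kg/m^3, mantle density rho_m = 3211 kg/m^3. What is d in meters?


rho_m - rho_c = 3211 - 2839 = 372
d = 3477 * 2839 / 372
= 9871203 / 372
= 26535.49 m

26535.49


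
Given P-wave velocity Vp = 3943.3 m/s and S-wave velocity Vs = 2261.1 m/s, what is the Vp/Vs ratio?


Vp/Vs = 3943.3 / 2261.1
= 1.744

1.744


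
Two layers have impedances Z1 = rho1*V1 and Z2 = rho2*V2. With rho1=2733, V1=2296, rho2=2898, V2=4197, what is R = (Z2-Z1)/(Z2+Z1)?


Z1 = 2733 * 2296 = 6274968
Z2 = 2898 * 4197 = 12162906
R = (12162906 - 6274968) / (12162906 + 6274968) = 5887938 / 18437874 = 0.3193

0.3193


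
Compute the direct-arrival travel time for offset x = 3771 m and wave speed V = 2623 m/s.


t = x / V
= 3771 / 2623
= 1.4377 s

1.4377


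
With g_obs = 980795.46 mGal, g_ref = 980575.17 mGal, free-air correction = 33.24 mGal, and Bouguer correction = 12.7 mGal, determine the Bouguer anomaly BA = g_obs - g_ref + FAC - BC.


BA = g_obs - g_ref + FAC - BC
= 980795.46 - 980575.17 + 33.24 - 12.7
= 240.83 mGal

240.83


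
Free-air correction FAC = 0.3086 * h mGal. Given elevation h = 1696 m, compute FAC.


FAC = 0.3086 * h
= 0.3086 * 1696
= 523.3856 mGal

523.3856


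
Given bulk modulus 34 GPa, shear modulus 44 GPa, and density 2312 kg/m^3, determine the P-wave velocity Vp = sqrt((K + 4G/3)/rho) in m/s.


First compute the effective modulus:
K + 4G/3 = 34e9 + 4*44e9/3 = 92666666666.67 Pa
Then divide by density:
92666666666.67 / 2312 = 40080738.1776 Pa/(kg/m^3)
Take the square root:
Vp = sqrt(40080738.1776) = 6330.94 m/s

6330.94


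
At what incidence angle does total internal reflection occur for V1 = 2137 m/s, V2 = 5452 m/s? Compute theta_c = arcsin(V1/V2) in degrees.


V1/V2 = 2137/5452 = 0.391966
theta_c = arcsin(0.391966) = 23.0769 degrees

23.0769


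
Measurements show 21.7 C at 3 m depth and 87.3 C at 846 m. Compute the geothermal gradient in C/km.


dT = 87.3 - 21.7 = 65.6 C
dz = 846 - 3 = 843 m
gradient = dT/dz * 1000 = 65.6/843 * 1000 = 77.8173 C/km

77.8173


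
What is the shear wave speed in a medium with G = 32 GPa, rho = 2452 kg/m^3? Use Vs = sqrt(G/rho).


Convert G to Pa: G = 32e9 Pa
Compute G/rho = 32e9 / 2452 = 13050570.9625
Vs = sqrt(13050570.9625) = 3612.56 m/s

3612.56


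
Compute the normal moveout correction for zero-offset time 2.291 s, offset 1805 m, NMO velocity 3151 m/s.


x/Vnmo = 1805/3151 = 0.572834
(x/Vnmo)^2 = 0.328139
t0^2 = 5.248681
sqrt(5.248681 + 0.328139) = 2.361529
dt = 2.361529 - 2.291 = 0.070529

0.070529


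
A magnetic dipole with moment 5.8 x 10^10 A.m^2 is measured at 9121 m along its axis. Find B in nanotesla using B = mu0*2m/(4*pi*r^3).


m = 5.8 x 10^10 = 58000000000 A.m^2
2m = 116000000000 A.m^2
r^3 = 9121^3 = 758800078561
B = (4pi*10^-7) * 116000000000 / (4*pi * 758800078561) * 1e9
= 145769.899127 / 9535363009402.38 * 1e9
= 15.2873 nT

15.2873


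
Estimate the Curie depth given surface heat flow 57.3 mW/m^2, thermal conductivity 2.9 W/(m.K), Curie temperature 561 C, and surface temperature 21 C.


T_Curie - T_surf = 561 - 21 = 540 C
Convert q to W/m^2: 57.3 mW/m^2 = 0.0573 W/m^2
d = 540 * 2.9 / 0.0573 = 27329.84 m

27329.84


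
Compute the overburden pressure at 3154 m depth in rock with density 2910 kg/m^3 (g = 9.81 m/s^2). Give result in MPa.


P = rho * g * z / 1e6
= 2910 * 9.81 * 3154 / 1e6
= 90037553.4 / 1e6
= 90.0376 MPa

90.0376


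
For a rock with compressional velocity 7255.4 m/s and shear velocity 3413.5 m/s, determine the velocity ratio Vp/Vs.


Vp/Vs = 7255.4 / 3413.5
= 2.1255

2.1255


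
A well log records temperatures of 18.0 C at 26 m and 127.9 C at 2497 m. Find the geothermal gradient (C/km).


dT = 127.9 - 18.0 = 109.9 C
dz = 2497 - 26 = 2471 m
gradient = dT/dz * 1000 = 109.9/2471 * 1000 = 44.4759 C/km

44.4759


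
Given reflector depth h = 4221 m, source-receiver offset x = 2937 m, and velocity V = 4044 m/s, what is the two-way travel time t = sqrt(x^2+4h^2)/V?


x^2 + 4h^2 = 2937^2 + 4*4221^2 = 8625969 + 71267364 = 79893333
sqrt(79893333) = 8938.3071
t = 8938.3071 / 4044 = 2.2103 s

2.2103


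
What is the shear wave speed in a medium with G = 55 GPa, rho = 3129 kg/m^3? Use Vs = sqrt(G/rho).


Convert G to Pa: G = 55e9 Pa
Compute G/rho = 55e9 / 3129 = 17577500.799
Vs = sqrt(17577500.799) = 4192.55 m/s

4192.55


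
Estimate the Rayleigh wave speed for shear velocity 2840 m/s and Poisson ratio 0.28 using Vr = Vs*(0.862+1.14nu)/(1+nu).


Numerator factor = 0.862 + 1.14*0.28 = 1.1812
Denominator = 1 + 0.28 = 1.28
Vr = 2840 * 1.1812 / 1.28 = 2620.79 m/s

2620.79


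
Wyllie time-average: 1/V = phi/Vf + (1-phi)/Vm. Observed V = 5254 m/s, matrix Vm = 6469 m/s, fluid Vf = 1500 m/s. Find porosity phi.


1/V - 1/Vm = 1/5254 - 1/6469 = 3.575e-05
1/Vf - 1/Vm = 1/1500 - 1/6469 = 0.00051208
phi = 3.575e-05 / 0.00051208 = 0.0698

0.0698


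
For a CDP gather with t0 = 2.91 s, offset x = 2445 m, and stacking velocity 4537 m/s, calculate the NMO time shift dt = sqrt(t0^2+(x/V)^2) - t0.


x/Vnmo = 2445/4537 = 0.538902
(x/Vnmo)^2 = 0.290416
t0^2 = 8.4681
sqrt(8.4681 + 0.290416) = 2.959479
dt = 2.959479 - 2.91 = 0.049479

0.049479


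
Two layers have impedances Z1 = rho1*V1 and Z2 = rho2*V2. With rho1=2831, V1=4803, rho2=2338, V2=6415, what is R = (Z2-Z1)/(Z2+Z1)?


Z1 = 2831 * 4803 = 13597293
Z2 = 2338 * 6415 = 14998270
R = (14998270 - 13597293) / (14998270 + 13597293) = 1400977 / 28595563 = 0.049

0.049


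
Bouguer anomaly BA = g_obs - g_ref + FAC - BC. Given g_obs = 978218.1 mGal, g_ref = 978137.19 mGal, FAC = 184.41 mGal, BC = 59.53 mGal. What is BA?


BA = g_obs - g_ref + FAC - BC
= 978218.1 - 978137.19 + 184.41 - 59.53
= 205.79 mGal

205.79


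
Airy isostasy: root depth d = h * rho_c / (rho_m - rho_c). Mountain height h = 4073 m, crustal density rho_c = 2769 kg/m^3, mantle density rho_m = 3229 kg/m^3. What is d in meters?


rho_m - rho_c = 3229 - 2769 = 460
d = 4073 * 2769 / 460
= 11278137 / 460
= 24517.69 m

24517.69


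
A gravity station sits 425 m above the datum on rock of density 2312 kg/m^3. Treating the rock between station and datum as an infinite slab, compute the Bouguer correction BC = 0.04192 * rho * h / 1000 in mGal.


BC = 0.04192 * rho * h / 1000
= 0.04192 * 2312 * 425 / 1000
= 41.1906 mGal

41.1906


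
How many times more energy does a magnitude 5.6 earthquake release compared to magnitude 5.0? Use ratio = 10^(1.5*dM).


M2 - M1 = 5.6 - 5.0 = 0.6
1.5 * 0.6 = 0.9
ratio = 10^0.9 = 7.94

7.94


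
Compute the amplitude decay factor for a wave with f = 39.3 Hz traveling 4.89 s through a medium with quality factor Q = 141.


pi*f*t/Q = pi*39.3*4.89/141 = 4.281857
A/A0 = exp(-4.281857) = 0.013817

0.013817


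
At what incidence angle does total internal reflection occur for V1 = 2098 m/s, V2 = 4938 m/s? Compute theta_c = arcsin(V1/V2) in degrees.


V1/V2 = 2098/4938 = 0.424868
theta_c = arcsin(0.424868) = 25.1423 degrees

25.1423


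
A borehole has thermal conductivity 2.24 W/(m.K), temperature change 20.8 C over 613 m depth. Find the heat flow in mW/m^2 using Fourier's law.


q = k * dT / dz * 1000
= 2.24 * 20.8 / 613 * 1000
= 0.076007 * 1000
= 76.0065 mW/m^2

76.0065


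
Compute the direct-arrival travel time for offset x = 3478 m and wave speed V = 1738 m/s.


t = x / V
= 3478 / 1738
= 2.0012 s

2.0012


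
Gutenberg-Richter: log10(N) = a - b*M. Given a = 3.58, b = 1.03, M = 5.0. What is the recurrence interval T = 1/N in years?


log10(N) = 3.58 - 1.03*5.0 = -1.57
N = 10^-1.57 = 0.026915
T = 1/N = 1/0.026915 = 37.1535 years

37.1535


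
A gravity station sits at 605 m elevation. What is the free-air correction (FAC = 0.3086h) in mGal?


FAC = 0.3086 * h
= 0.3086 * 605
= 186.703 mGal

186.703


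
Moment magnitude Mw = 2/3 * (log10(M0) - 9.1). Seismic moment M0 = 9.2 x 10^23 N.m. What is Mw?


log10(M0) = log10(9.2 x 10^23) = 23.9638
Mw = 2/3 * (23.9638 - 9.1)
= 2/3 * 14.8638
= 9.91

9.91


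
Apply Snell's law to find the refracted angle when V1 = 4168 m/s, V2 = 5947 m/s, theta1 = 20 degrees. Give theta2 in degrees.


sin(theta1) = sin(20 deg) = 0.34202
sin(theta2) = V2/V1 * sin(theta1) = 5947/4168 * 0.34202 = 0.488002
theta2 = arcsin(0.488002) = 29.2094 degrees

29.2094


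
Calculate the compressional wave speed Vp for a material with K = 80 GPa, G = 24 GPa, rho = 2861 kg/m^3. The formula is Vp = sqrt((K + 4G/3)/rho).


First compute the effective modulus:
K + 4G/3 = 80e9 + 4*24e9/3 = 112000000000.0 Pa
Then divide by density:
112000000000.0 / 2861 = 39147151.3457 Pa/(kg/m^3)
Take the square root:
Vp = sqrt(39147151.3457) = 6256.77 m/s

6256.77


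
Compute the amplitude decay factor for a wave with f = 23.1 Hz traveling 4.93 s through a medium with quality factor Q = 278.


pi*f*t/Q = pi*23.1*4.93/278 = 1.286957
A/A0 = exp(-1.286957) = 0.27611

0.27611


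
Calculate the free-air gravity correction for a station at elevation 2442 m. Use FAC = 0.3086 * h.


FAC = 0.3086 * h
= 0.3086 * 2442
= 753.6012 mGal

753.6012


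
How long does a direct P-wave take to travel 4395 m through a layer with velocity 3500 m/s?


t = x / V
= 4395 / 3500
= 1.2557 s

1.2557


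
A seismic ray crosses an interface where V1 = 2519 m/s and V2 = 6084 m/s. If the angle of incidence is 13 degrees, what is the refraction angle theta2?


sin(theta1) = sin(13 deg) = 0.224951
sin(theta2) = V2/V1 * sin(theta1) = 6084/2519 * 0.224951 = 0.543312
theta2 = arcsin(0.543312) = 32.9094 degrees

32.9094


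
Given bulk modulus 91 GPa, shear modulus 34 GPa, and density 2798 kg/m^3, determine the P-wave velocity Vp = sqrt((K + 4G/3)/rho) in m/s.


First compute the effective modulus:
K + 4G/3 = 91e9 + 4*34e9/3 = 136333333333.33 Pa
Then divide by density:
136333333333.33 / 2798 = 48725279.9619 Pa/(kg/m^3)
Take the square root:
Vp = sqrt(48725279.9619) = 6980.35 m/s

6980.35


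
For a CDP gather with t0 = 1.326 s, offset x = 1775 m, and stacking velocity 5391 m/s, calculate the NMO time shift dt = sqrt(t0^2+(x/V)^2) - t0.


x/Vnmo = 1775/5391 = 0.329252
(x/Vnmo)^2 = 0.108407
t0^2 = 1.758276
sqrt(1.758276 + 0.108407) = 1.366266
dt = 1.366266 - 1.326 = 0.040266

0.040266


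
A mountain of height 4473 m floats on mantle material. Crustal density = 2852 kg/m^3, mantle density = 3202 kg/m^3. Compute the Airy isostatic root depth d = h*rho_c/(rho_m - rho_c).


rho_m - rho_c = 3202 - 2852 = 350
d = 4473 * 2852 / 350
= 12756996 / 350
= 36448.56 m

36448.56


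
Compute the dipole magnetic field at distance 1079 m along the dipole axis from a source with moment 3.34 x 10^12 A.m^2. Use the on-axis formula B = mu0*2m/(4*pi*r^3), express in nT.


m = 3.34 x 10^12 = 3340000000000 A.m^2
2m = 6680000000000 A.m^2
r^3 = 1079^3 = 1256216039
B = (4pi*10^-7) * 6680000000000 / (4*pi * 1256216039) * 1e9
= 8394335.570392 / 15786076317.78 * 1e9
= 531755.6688 nT

531755.6688


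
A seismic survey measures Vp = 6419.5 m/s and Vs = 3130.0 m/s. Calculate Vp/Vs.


Vp/Vs = 6419.5 / 3130.0
= 2.051

2.051


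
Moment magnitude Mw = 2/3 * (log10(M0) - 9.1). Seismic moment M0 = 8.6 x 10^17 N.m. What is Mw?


log10(M0) = log10(8.6 x 10^17) = 17.9345
Mw = 2/3 * (17.9345 - 9.1)
= 2/3 * 8.8345
= 5.89

5.89


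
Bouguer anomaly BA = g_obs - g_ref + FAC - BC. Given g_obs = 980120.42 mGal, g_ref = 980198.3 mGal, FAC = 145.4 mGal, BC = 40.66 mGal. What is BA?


BA = g_obs - g_ref + FAC - BC
= 980120.42 - 980198.3 + 145.4 - 40.66
= 26.86 mGal

26.86


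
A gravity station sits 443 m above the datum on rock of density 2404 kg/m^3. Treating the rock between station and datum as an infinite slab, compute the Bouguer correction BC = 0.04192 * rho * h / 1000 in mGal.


BC = 0.04192 * rho * h / 1000
= 0.04192 * 2404 * 443 / 1000
= 44.6436 mGal

44.6436


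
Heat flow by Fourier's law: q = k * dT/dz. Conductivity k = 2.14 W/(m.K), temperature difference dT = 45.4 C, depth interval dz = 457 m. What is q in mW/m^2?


q = k * dT / dz * 1000
= 2.14 * 45.4 / 457 * 1000
= 0.212595 * 1000
= 212.5952 mW/m^2

212.5952


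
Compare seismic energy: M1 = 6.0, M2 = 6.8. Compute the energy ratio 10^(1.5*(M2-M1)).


M2 - M1 = 6.8 - 6.0 = 0.8
1.5 * 0.8 = 1.2
ratio = 10^1.2 = 15.85

15.85


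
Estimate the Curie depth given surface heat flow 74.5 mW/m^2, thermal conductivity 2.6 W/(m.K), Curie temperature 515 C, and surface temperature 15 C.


T_Curie - T_surf = 515 - 15 = 500 C
Convert q to W/m^2: 74.5 mW/m^2 = 0.0745 W/m^2
d = 500 * 2.6 / 0.0745 = 17449.66 m

17449.66


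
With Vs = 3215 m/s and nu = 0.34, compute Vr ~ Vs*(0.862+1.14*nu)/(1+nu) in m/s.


Numerator factor = 0.862 + 1.14*0.34 = 1.2496
Denominator = 1 + 0.34 = 1.34
Vr = 3215 * 1.2496 / 1.34 = 2998.11 m/s

2998.11


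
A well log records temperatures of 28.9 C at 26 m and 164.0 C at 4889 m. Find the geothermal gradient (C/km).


dT = 164.0 - 28.9 = 135.1 C
dz = 4889 - 26 = 4863 m
gradient = dT/dz * 1000 = 135.1/4863 * 1000 = 27.7812 C/km

27.7812


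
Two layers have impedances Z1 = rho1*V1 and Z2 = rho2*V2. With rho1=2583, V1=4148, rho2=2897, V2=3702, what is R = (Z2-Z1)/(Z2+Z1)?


Z1 = 2583 * 4148 = 10714284
Z2 = 2897 * 3702 = 10724694
R = (10724694 - 10714284) / (10724694 + 10714284) = 10410 / 21438978 = 0.0005

5.000000e-04


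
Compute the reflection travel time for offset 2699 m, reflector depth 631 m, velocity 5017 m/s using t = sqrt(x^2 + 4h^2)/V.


x^2 + 4h^2 = 2699^2 + 4*631^2 = 7284601 + 1592644 = 8877245
sqrt(8877245) = 2979.4706
t = 2979.4706 / 5017 = 0.5939 s

0.5939


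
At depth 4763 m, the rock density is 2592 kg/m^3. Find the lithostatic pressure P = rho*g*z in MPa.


P = rho * g * z / 1e6
= 2592 * 9.81 * 4763 / 1e6
= 121111277.76 / 1e6
= 121.1113 MPa

121.1113


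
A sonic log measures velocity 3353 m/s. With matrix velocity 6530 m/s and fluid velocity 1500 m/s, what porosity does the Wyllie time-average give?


1/V - 1/Vm = 1/3353 - 1/6530 = 0.0001451
1/Vf - 1/Vm = 1/1500 - 1/6530 = 0.00051353
phi = 0.0001451 / 0.00051353 = 0.2826

0.2826


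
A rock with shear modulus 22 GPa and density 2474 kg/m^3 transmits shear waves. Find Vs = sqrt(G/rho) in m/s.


Convert G to Pa: G = 22e9 Pa
Compute G/rho = 22e9 / 2474 = 8892481.8108
Vs = sqrt(8892481.8108) = 2982.03 m/s

2982.03


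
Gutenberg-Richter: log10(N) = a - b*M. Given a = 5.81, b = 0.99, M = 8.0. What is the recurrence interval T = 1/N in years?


log10(N) = 5.81 - 0.99*8.0 = -2.11
N = 10^-2.11 = 0.007762
T = 1/N = 1/0.007762 = 128.825 years

128.825


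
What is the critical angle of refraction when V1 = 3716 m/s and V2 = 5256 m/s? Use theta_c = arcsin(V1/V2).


V1/V2 = 3716/5256 = 0.707002
theta_c = arcsin(0.707002) = 44.9915 degrees

44.9915


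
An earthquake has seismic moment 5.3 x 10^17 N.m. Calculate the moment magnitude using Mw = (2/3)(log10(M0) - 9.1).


log10(M0) = log10(5.3 x 10^17) = 17.7243
Mw = 2/3 * (17.7243 - 9.1)
= 2/3 * 8.6243
= 5.75

5.75


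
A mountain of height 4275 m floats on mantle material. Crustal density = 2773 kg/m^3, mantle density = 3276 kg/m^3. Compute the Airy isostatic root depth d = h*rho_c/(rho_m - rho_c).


rho_m - rho_c = 3276 - 2773 = 503
d = 4275 * 2773 / 503
= 11854575 / 503
= 23567.74 m

23567.74


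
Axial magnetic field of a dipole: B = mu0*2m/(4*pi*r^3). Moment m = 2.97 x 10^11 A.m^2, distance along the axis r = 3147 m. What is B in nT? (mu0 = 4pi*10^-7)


m = 2.97 x 10^11 = 297000000000 A.m^2
2m = 594000000000 A.m^2
r^3 = 3147^3 = 31166657523
B = (4pi*10^-7) * 594000000000 / (4*pi * 31166657523) * 1e9
= 746442.414493 / 391651769244.82 * 1e9
= 1905.8829 nT

1905.8829


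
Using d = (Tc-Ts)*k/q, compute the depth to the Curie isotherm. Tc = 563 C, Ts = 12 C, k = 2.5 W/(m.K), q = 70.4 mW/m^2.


T_Curie - T_surf = 563 - 12 = 551 C
Convert q to W/m^2: 70.4 mW/m^2 = 0.0704 W/m^2
d = 551 * 2.5 / 0.0704 = 19566.76 m

19566.76


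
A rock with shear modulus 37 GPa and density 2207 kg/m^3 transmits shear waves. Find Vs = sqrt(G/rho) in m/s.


Convert G to Pa: G = 37e9 Pa
Compute G/rho = 37e9 / 2207 = 16764839.1482
Vs = sqrt(16764839.1482) = 4094.49 m/s

4094.49


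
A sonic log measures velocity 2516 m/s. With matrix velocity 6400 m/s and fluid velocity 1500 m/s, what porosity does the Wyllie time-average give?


1/V - 1/Vm = 1/2516 - 1/6400 = 0.00024121
1/Vf - 1/Vm = 1/1500 - 1/6400 = 0.00051042
phi = 0.00024121 / 0.00051042 = 0.4726

0.4726


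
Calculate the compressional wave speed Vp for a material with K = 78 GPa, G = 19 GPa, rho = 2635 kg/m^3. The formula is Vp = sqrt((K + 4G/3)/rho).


First compute the effective modulus:
K + 4G/3 = 78e9 + 4*19e9/3 = 103333333333.33 Pa
Then divide by density:
103333333333.33 / 2635 = 39215686.2745 Pa/(kg/m^3)
Take the square root:
Vp = sqrt(39215686.2745) = 6262.24 m/s

6262.24


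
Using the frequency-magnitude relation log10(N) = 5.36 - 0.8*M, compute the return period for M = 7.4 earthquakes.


log10(N) = 5.36 - 0.8*7.4 = -0.56
N = 10^-0.56 = 0.275423
T = 1/N = 1/0.275423 = 3.6308 years

3.6308


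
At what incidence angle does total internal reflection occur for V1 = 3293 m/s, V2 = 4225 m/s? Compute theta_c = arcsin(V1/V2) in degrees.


V1/V2 = 3293/4225 = 0.779408
theta_c = arcsin(0.779408) = 51.2064 degrees

51.2064


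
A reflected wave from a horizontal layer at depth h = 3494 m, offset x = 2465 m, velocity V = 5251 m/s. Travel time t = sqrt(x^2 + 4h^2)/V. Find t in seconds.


x^2 + 4h^2 = 2465^2 + 4*3494^2 = 6076225 + 48832144 = 54908369
sqrt(54908369) = 7410.0182
t = 7410.0182 / 5251 = 1.4112 s

1.4112


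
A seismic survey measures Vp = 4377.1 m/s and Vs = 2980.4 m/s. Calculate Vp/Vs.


Vp/Vs = 4377.1 / 2980.4
= 1.4686

1.4686


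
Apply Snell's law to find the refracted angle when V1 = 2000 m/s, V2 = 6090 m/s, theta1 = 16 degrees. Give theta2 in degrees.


sin(theta1) = sin(16 deg) = 0.275637
sin(theta2) = V2/V1 * sin(theta1) = 6090/2000 * 0.275637 = 0.839316
theta2 = arcsin(0.839316) = 57.0679 degrees

57.0679


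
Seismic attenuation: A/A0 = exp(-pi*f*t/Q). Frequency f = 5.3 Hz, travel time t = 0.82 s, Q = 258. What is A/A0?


pi*f*t/Q = pi*5.3*0.82/258 = 0.05292
A/A0 = exp(-0.05292) = 0.948456

0.948456


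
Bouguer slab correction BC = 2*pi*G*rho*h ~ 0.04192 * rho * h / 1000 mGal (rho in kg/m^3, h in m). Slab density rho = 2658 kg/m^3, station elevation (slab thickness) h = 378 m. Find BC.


BC = 0.04192 * rho * h / 1000
= 0.04192 * 2658 * 378 / 1000
= 42.118 mGal

42.118


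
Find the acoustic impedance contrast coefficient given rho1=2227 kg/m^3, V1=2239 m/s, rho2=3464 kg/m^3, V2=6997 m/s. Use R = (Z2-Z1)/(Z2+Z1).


Z1 = 2227 * 2239 = 4986253
Z2 = 3464 * 6997 = 24237608
R = (24237608 - 4986253) / (24237608 + 4986253) = 19251355 / 29223861 = 0.6588

0.6588


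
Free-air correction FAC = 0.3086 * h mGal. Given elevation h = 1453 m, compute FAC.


FAC = 0.3086 * h
= 0.3086 * 1453
= 448.3958 mGal

448.3958


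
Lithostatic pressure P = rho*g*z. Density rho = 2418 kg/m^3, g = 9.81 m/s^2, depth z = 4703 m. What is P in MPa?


P = rho * g * z / 1e6
= 2418 * 9.81 * 4703 / 1e6
= 111557887.74 / 1e6
= 111.5579 MPa

111.5579


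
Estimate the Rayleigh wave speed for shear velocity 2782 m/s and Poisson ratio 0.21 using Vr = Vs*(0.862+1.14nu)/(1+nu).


Numerator factor = 0.862 + 1.14*0.21 = 1.1014
Denominator = 1 + 0.21 = 1.21
Vr = 2782 * 1.1014 / 1.21 = 2532.31 m/s

2532.31


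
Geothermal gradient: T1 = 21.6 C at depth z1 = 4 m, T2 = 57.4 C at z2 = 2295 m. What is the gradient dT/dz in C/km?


dT = 57.4 - 21.6 = 35.8 C
dz = 2295 - 4 = 2291 m
gradient = dT/dz * 1000 = 35.8/2291 * 1000 = 15.6264 C/km

15.6264


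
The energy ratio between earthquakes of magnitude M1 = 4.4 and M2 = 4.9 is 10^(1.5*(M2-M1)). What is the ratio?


M2 - M1 = 4.9 - 4.4 = 0.5
1.5 * 0.5 = 0.75
ratio = 10^0.75 = 5.62

5.62


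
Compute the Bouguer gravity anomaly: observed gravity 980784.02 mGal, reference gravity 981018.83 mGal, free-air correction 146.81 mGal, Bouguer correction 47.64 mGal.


BA = g_obs - g_ref + FAC - BC
= 980784.02 - 981018.83 + 146.81 - 47.64
= -135.64 mGal

-135.64


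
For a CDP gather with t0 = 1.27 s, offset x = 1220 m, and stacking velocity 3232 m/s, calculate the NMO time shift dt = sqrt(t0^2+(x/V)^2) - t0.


x/Vnmo = 1220/3232 = 0.377475
(x/Vnmo)^2 = 0.142488
t0^2 = 1.6129
sqrt(1.6129 + 0.142488) = 1.32491
dt = 1.32491 - 1.27 = 0.05491

0.05491


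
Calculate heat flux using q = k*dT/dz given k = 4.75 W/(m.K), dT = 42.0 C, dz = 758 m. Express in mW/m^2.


q = k * dT / dz * 1000
= 4.75 * 42.0 / 758 * 1000
= 0.263193 * 1000
= 263.1926 mW/m^2

263.1926


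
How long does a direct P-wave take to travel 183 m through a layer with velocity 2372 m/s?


t = x / V
= 183 / 2372
= 0.0772 s

0.0772


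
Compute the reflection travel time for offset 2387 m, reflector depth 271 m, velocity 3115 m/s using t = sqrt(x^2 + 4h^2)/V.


x^2 + 4h^2 = 2387^2 + 4*271^2 = 5697769 + 293764 = 5991533
sqrt(5991533) = 2447.7608
t = 2447.7608 / 3115 = 0.7858 s

0.7858


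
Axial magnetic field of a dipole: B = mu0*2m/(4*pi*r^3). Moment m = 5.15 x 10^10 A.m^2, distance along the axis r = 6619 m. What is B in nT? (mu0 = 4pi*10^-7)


m = 5.15 x 10^10 = 51500000000 A.m^2
2m = 103000000000 A.m^2
r^3 = 6619^3 = 289986074659
B = (4pi*10^-7) * 103000000000 / (4*pi * 289986074659) * 1e9
= 129433.617328 / 3644072487168.22 * 1e9
= 35.5189 nT

35.5189


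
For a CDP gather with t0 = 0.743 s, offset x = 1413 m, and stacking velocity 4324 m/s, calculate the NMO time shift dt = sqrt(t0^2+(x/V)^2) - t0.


x/Vnmo = 1413/4324 = 0.326781
(x/Vnmo)^2 = 0.106786
t0^2 = 0.552049
sqrt(0.552049 + 0.106786) = 0.811686
dt = 0.811686 - 0.743 = 0.068686

0.068686


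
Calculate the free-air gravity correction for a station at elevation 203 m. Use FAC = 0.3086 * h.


FAC = 0.3086 * h
= 0.3086 * 203
= 62.6458 mGal

62.6458


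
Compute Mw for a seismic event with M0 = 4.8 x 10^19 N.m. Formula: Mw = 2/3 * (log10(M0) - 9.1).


log10(M0) = log10(4.8 x 10^19) = 19.6812
Mw = 2/3 * (19.6812 - 9.1)
= 2/3 * 10.5812
= 7.05

7.05


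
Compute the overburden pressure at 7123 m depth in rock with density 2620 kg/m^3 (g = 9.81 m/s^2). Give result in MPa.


P = rho * g * z / 1e6
= 2620 * 9.81 * 7123 / 1e6
= 183076770.6 / 1e6
= 183.0768 MPa

183.0768


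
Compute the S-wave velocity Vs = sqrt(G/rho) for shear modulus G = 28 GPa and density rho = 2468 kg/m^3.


Convert G to Pa: G = 28e9 Pa
Compute G/rho = 28e9 / 2468 = 11345218.8006
Vs = sqrt(11345218.8006) = 3368.27 m/s

3368.27


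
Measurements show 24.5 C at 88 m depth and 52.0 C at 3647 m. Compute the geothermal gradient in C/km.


dT = 52.0 - 24.5 = 27.5 C
dz = 3647 - 88 = 3559 m
gradient = dT/dz * 1000 = 27.5/3559 * 1000 = 7.7269 C/km

7.7269


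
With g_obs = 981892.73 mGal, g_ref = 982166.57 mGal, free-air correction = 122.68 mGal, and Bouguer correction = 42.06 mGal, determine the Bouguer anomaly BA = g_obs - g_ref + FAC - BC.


BA = g_obs - g_ref + FAC - BC
= 981892.73 - 982166.57 + 122.68 - 42.06
= -193.22 mGal

-193.22


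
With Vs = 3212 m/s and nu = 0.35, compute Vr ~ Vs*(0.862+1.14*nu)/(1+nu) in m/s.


Numerator factor = 0.862 + 1.14*0.35 = 1.261
Denominator = 1 + 0.35 = 1.35
Vr = 3212 * 1.261 / 1.35 = 3000.25 m/s

3000.25


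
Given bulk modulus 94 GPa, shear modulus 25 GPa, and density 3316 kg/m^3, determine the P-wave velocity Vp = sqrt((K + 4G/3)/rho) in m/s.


First compute the effective modulus:
K + 4G/3 = 94e9 + 4*25e9/3 = 127333333333.33 Pa
Then divide by density:
127333333333.33 / 3316 = 38399678.3273 Pa/(kg/m^3)
Take the square root:
Vp = sqrt(38399678.3273) = 6196.75 m/s

6196.75


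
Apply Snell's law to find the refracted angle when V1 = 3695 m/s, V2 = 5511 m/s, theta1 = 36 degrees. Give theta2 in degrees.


sin(theta1) = sin(36 deg) = 0.587785
sin(theta2) = V2/V1 * sin(theta1) = 5511/3695 * 0.587785 = 0.876667
theta2 = arcsin(0.876667) = 61.2429 degrees

61.2429


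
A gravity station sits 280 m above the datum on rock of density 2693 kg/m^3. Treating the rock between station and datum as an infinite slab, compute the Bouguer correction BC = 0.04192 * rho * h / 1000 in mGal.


BC = 0.04192 * rho * h / 1000
= 0.04192 * 2693 * 280 / 1000
= 31.6094 mGal

31.6094


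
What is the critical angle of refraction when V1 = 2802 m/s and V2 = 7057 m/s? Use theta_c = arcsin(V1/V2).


V1/V2 = 2802/7057 = 0.397053
theta_c = arcsin(0.397053) = 23.394 degrees

23.394


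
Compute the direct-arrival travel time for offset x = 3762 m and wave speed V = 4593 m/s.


t = x / V
= 3762 / 4593
= 0.8191 s

0.8191


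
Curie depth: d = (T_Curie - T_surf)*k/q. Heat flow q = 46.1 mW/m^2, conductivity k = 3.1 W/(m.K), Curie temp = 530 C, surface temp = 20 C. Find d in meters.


T_Curie - T_surf = 530 - 20 = 510 C
Convert q to W/m^2: 46.1 mW/m^2 = 0.0461 W/m^2
d = 510 * 3.1 / 0.0461 = 34295.01 m

34295.01


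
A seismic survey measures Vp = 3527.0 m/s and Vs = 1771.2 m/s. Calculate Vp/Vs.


Vp/Vs = 3527.0 / 1771.2
= 1.9913

1.9913


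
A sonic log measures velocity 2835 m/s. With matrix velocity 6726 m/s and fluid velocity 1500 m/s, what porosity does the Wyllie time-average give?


1/V - 1/Vm = 1/2835 - 1/6726 = 0.00020406
1/Vf - 1/Vm = 1/1500 - 1/6726 = 0.00051799
phi = 0.00020406 / 0.00051799 = 0.3939

0.3939


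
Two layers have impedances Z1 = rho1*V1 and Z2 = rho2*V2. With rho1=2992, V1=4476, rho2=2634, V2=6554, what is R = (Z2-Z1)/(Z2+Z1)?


Z1 = 2992 * 4476 = 13392192
Z2 = 2634 * 6554 = 17263236
R = (17263236 - 13392192) / (17263236 + 13392192) = 3871044 / 30655428 = 0.1263

0.1263


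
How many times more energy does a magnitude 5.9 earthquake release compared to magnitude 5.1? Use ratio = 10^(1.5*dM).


M2 - M1 = 5.9 - 5.1 = 0.8
1.5 * 0.8 = 1.2
ratio = 10^1.2 = 15.85

15.85


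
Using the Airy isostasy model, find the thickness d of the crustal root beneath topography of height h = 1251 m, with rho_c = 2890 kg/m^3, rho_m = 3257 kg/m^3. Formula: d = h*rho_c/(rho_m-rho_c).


rho_m - rho_c = 3257 - 2890 = 367
d = 1251 * 2890 / 367
= 3615390 / 367
= 9851.2 m

9851.2


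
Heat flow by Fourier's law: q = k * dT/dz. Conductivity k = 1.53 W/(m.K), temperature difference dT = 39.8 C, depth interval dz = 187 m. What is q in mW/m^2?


q = k * dT / dz * 1000
= 1.53 * 39.8 / 187 * 1000
= 0.325636 * 1000
= 325.6364 mW/m^2

325.6364


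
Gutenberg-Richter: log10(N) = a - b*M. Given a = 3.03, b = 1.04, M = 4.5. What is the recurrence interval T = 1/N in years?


log10(N) = 3.03 - 1.04*4.5 = -1.65
N = 10^-1.65 = 0.022387
T = 1/N = 1/0.022387 = 44.6684 years

44.6684


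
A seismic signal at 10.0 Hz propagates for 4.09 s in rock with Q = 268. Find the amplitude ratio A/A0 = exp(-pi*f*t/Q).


pi*f*t/Q = pi*10.0*4.09/268 = 0.479445
A/A0 = exp(-0.479445) = 0.619127

0.619127


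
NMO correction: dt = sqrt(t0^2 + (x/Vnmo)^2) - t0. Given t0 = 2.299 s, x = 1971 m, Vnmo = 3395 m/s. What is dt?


x/Vnmo = 1971/3395 = 0.58056
(x/Vnmo)^2 = 0.33705
t0^2 = 5.285401
sqrt(5.285401 + 0.33705) = 2.371171
dt = 2.371171 - 2.299 = 0.072171

0.072171


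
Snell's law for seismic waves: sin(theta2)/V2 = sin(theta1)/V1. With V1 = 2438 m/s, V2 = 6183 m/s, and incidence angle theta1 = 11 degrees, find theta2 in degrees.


sin(theta1) = sin(11 deg) = 0.190809
sin(theta2) = V2/V1 * sin(theta1) = 6183/2438 * 0.190809 = 0.48391
theta2 = arcsin(0.48391) = 28.9411 degrees

28.9411


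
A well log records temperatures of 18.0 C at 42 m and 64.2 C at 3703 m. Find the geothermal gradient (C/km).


dT = 64.2 - 18.0 = 46.2 C
dz = 3703 - 42 = 3661 m
gradient = dT/dz * 1000 = 46.2/3661 * 1000 = 12.6195 C/km

12.6195


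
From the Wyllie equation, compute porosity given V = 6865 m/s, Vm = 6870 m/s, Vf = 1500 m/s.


1/V - 1/Vm = 1/6865 - 1/6870 = 1.1e-07
1/Vf - 1/Vm = 1/1500 - 1/6870 = 0.00052111
phi = 1.1e-07 / 0.00052111 = 0.0002

2.000000e-04


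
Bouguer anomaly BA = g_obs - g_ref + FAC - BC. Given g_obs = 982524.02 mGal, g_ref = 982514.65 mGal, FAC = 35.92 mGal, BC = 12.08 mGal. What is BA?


BA = g_obs - g_ref + FAC - BC
= 982524.02 - 982514.65 + 35.92 - 12.08
= 33.21 mGal

33.21


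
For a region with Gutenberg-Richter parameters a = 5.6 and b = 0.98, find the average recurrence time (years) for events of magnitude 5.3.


log10(N) = 5.6 - 0.98*5.3 = 0.406
N = 10^0.406 = 2.54683
T = 1/N = 1/2.54683 = 0.3926 years

0.3926


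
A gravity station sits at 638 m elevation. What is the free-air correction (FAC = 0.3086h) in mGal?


FAC = 0.3086 * h
= 0.3086 * 638
= 196.8868 mGal

196.8868


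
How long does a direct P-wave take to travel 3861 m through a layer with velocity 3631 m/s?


t = x / V
= 3861 / 3631
= 1.0633 s

1.0633


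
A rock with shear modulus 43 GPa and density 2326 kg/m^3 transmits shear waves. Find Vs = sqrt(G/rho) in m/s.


Convert G to Pa: G = 43e9 Pa
Compute G/rho = 43e9 / 2326 = 18486672.399
Vs = sqrt(18486672.399) = 4299.61 m/s

4299.61


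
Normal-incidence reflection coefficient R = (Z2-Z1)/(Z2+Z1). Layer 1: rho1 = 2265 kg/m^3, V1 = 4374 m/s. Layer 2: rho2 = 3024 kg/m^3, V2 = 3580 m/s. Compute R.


Z1 = 2265 * 4374 = 9907110
Z2 = 3024 * 3580 = 10825920
R = (10825920 - 9907110) / (10825920 + 9907110) = 918810 / 20733030 = 0.0443

0.0443


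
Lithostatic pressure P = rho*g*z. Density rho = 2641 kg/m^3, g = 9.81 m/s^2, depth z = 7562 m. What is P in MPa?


P = rho * g * z / 1e6
= 2641 * 9.81 * 7562 / 1e6
= 195917884.02 / 1e6
= 195.9179 MPa

195.9179


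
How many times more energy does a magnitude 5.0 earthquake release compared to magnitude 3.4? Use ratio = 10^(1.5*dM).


M2 - M1 = 5.0 - 3.4 = 1.6
1.5 * 1.6 = 2.4
ratio = 10^2.4 = 251.19

251.19


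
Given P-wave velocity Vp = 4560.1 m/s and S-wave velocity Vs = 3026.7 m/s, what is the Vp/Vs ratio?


Vp/Vs = 4560.1 / 3026.7
= 1.5066

1.5066


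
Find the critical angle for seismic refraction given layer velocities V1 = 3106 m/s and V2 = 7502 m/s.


V1/V2 = 3106/7502 = 0.414023
theta_c = arcsin(0.414023) = 24.4578 degrees

24.4578


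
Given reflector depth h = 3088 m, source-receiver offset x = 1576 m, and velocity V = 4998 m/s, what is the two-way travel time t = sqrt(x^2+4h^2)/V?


x^2 + 4h^2 = 1576^2 + 4*3088^2 = 2483776 + 38142976 = 40626752
sqrt(40626752) = 6373.9118
t = 6373.9118 / 4998 = 1.2753 s

1.2753


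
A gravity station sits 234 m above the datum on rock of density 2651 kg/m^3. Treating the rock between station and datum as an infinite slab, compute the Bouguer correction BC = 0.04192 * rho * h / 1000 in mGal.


BC = 0.04192 * rho * h / 1000
= 0.04192 * 2651 * 234 / 1000
= 26.0044 mGal

26.0044


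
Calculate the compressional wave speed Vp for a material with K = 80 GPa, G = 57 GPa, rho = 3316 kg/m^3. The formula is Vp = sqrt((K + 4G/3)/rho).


First compute the effective modulus:
K + 4G/3 = 80e9 + 4*57e9/3 = 156000000000.0 Pa
Then divide by density:
156000000000.0 / 3316 = 47044632.0869 Pa/(kg/m^3)
Take the square root:
Vp = sqrt(47044632.0869) = 6858.91 m/s

6858.91


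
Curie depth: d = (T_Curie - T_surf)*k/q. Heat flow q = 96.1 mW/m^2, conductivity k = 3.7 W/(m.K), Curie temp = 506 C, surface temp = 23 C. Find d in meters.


T_Curie - T_surf = 506 - 23 = 483 C
Convert q to W/m^2: 96.1 mW/m^2 = 0.0961 W/m^2
d = 483 * 3.7 / 0.0961 = 18596.25 m

18596.25


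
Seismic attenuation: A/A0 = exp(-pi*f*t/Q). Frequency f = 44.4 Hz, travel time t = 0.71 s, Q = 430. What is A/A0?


pi*f*t/Q = pi*44.4*0.71/430 = 0.230315
A/A0 = exp(-0.230315) = 0.794283

0.794283


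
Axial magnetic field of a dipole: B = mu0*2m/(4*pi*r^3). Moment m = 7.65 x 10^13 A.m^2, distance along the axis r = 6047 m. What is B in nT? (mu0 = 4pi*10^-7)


m = 7.65 x 10^13 = 76500000000000 A.m^2
2m = 153000000000000 A.m^2
r^3 = 6047^3 = 221115865823
B = (4pi*10^-7) * 153000000000000 / (4*pi * 221115865823) * 1e9
= 192265470.399695 / 2778623918646.73 * 1e9
= 69194.492 nT

69194.492


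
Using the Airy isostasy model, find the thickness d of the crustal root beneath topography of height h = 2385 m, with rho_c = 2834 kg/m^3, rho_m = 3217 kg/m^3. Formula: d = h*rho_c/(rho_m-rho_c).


rho_m - rho_c = 3217 - 2834 = 383
d = 2385 * 2834 / 383
= 6759090 / 383
= 17647.75 m

17647.75


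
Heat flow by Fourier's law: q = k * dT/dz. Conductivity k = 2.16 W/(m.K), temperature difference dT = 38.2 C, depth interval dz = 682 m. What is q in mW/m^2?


q = k * dT / dz * 1000
= 2.16 * 38.2 / 682 * 1000
= 0.120985 * 1000
= 120.9853 mW/m^2

120.9853


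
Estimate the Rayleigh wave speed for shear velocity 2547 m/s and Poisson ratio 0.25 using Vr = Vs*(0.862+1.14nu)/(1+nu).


Numerator factor = 0.862 + 1.14*0.25 = 1.147
Denominator = 1 + 0.25 = 1.25
Vr = 2547 * 1.147 / 1.25 = 2337.13 m/s

2337.13


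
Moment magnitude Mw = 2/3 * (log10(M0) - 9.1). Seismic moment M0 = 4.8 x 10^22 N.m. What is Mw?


log10(M0) = log10(4.8 x 10^22) = 22.6812
Mw = 2/3 * (22.6812 - 9.1)
= 2/3 * 13.5812
= 9.05

9.05


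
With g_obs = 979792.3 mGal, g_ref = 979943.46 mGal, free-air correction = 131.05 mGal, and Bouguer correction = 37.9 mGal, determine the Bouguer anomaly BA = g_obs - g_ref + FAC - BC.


BA = g_obs - g_ref + FAC - BC
= 979792.3 - 979943.46 + 131.05 - 37.9
= -58.01 mGal

-58.01


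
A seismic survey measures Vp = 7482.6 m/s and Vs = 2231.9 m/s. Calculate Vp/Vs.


Vp/Vs = 7482.6 / 2231.9
= 3.3526

3.3526


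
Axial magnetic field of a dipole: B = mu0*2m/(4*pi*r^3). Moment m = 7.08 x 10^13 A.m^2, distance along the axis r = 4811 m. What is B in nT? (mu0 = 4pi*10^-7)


m = 7.08 x 10^13 = 70800000000000 A.m^2
2m = 141600000000000 A.m^2
r^3 = 4811^3 = 111354063731
B = (4pi*10^-7) * 141600000000000 / (4*pi * 111354063731) * 1e9
= 177939807.899326 / 1399316434258.72 * 1e9
= 127161.951 nT

127161.951


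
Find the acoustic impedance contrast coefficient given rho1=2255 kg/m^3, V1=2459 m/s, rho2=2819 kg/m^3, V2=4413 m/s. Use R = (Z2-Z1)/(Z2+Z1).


Z1 = 2255 * 2459 = 5545045
Z2 = 2819 * 4413 = 12440247
R = (12440247 - 5545045) / (12440247 + 5545045) = 6895202 / 17985292 = 0.3834

0.3834


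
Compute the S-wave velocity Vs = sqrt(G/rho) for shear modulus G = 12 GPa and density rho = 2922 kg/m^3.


Convert G to Pa: G = 12e9 Pa
Compute G/rho = 12e9 / 2922 = 4106776.1807
Vs = sqrt(4106776.1807) = 2026.52 m/s

2026.52


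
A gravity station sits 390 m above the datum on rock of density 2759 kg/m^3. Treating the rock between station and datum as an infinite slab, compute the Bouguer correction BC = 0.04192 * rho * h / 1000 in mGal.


BC = 0.04192 * rho * h / 1000
= 0.04192 * 2759 * 390 / 1000
= 45.1063 mGal

45.1063


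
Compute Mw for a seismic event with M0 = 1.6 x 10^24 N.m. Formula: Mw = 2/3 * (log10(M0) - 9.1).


log10(M0) = log10(1.6 x 10^24) = 24.2041
Mw = 2/3 * (24.2041 - 9.1)
= 2/3 * 15.1041
= 10.07

10.07


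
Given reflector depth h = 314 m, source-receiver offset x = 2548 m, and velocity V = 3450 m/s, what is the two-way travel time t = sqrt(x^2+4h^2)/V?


x^2 + 4h^2 = 2548^2 + 4*314^2 = 6492304 + 394384 = 6886688
sqrt(6886688) = 2624.25
t = 2624.25 / 3450 = 0.7607 s

0.7607


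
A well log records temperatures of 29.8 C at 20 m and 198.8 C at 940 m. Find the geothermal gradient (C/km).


dT = 198.8 - 29.8 = 169.0 C
dz = 940 - 20 = 920 m
gradient = dT/dz * 1000 = 169.0/920 * 1000 = 183.6957 C/km

183.6957


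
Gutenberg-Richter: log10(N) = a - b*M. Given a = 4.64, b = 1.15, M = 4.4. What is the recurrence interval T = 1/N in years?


log10(N) = 4.64 - 1.15*4.4 = -0.42
N = 10^-0.42 = 0.380189
T = 1/N = 1/0.380189 = 2.6303 years

2.6303


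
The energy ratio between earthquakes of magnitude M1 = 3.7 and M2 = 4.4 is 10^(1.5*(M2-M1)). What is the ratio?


M2 - M1 = 4.4 - 3.7 = 0.7
1.5 * 0.7 = 1.05
ratio = 10^1.05 = 11.22

11.22


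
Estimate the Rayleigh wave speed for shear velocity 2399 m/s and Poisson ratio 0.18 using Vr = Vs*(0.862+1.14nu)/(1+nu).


Numerator factor = 0.862 + 1.14*0.18 = 1.0672
Denominator = 1 + 0.18 = 1.18
Vr = 2399 * 1.0672 / 1.18 = 2169.67 m/s

2169.67


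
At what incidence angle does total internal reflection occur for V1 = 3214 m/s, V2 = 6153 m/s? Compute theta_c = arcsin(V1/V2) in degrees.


V1/V2 = 3214/6153 = 0.522347
theta_c = arcsin(0.522347) = 31.4898 degrees

31.4898
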